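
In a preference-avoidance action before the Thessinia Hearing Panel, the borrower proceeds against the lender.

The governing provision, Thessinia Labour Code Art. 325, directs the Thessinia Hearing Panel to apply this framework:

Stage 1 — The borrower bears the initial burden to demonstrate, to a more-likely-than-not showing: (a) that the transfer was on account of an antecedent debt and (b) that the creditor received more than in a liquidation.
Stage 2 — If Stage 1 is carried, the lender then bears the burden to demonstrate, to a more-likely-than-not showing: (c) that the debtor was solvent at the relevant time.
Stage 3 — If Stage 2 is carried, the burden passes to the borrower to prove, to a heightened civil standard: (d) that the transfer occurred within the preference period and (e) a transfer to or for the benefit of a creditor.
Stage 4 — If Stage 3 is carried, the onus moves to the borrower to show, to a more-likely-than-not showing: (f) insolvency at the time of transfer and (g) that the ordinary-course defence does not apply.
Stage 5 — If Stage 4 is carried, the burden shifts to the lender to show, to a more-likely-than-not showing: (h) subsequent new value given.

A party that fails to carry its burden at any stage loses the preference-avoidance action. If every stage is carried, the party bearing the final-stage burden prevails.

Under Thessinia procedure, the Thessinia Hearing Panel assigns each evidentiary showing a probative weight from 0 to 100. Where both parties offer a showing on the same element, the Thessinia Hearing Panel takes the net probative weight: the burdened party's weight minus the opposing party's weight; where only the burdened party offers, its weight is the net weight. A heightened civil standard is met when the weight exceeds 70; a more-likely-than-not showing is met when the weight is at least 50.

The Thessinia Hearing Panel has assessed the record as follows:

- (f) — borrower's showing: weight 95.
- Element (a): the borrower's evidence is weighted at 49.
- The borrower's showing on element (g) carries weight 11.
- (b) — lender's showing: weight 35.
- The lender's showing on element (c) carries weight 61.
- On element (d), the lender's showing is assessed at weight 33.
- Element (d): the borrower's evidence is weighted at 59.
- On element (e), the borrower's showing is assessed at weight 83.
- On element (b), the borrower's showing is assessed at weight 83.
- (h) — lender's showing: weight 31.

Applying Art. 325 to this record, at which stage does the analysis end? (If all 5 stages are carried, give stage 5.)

At Stage 1 the borrower must meet a more-likely-than-not showing (weight is at least 50): on (a) the weight is 49, which does not reach 50, so (a) does not meet the standard; on (b) the weight is 83 less the opposing 35 gives net 48, which does not reach 50, so (b) does not meet the standard.
  Stage 1 not carried; the borrower fails its burden.
So the lender prevails.

stage 1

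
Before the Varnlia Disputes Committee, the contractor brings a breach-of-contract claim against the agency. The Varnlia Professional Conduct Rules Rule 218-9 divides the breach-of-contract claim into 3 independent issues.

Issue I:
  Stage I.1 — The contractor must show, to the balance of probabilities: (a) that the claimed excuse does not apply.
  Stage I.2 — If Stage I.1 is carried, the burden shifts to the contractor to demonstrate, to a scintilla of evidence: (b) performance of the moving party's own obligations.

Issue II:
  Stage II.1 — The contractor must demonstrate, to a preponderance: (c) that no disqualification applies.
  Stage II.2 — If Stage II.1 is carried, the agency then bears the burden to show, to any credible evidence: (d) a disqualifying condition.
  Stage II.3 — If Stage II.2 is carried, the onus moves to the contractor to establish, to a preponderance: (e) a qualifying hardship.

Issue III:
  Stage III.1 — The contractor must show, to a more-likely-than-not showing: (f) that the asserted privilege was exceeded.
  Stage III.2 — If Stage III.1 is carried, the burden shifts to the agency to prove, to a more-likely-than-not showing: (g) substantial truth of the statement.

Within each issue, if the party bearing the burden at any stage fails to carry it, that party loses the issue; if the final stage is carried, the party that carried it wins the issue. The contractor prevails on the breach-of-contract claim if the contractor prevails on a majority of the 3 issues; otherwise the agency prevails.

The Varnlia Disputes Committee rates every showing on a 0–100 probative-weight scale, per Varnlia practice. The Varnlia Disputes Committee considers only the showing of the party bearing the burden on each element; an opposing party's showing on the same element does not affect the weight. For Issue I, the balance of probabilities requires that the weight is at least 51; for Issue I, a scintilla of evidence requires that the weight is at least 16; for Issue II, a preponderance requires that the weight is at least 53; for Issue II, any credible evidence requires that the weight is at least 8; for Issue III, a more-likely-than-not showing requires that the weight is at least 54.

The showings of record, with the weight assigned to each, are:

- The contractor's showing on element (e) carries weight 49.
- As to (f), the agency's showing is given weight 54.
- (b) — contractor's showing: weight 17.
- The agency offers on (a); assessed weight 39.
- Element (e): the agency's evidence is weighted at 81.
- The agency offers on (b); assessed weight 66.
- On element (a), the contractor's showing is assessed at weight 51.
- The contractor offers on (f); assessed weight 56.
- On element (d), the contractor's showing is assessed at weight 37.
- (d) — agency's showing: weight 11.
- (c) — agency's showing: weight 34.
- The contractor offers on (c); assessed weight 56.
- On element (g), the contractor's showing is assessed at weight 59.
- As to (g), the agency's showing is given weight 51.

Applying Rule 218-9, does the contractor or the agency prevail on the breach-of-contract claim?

— Issue I —
Stage I.1 (contractor, the balance of probabilities, weight is at least 51): (a) 51 (agency's 39 disregarded) ≥ 51 — meets.
  Stage I.1 is satisfied; the contractor continues to bear the burden.
Stage I.2 (contractor, a scintilla of evidence, weight is at least 16): (b) 17 (agency's 66 disregarded) ≥ 16 — meets.
  All elements met at the final stage.
With every stage satisfied, the contractor prevails on this issue.
— Issue II —
Stage II.1 (contractor, a preponderance, weight is at least 53): (c) 56 (agency's 34 disregarded) ≥ 53 — meets.
  Stage II.1 carried; the burden shifts to the agency.
Stage II.2 (agency, any credible evidence, weight is at least 8): (d) 11 (contractor's 37 disregarded) ≥ 8 — meets.
  Stage II.2 is satisfied; the onus moves to the contractor.
Stage II.3 (contractor, a preponderance, weight is at least 53): (e) 49 (agency's 81 disregarded) < 53 — fails.
  Stage II.3 not carried; the contractor fails its burden.
The analysis ends at Stage II.3; the agency prevails on this issue.
— Issue III —
Stage III.1 (contractor, a more-likely-than-not showing, weight is at least 54): (f) 56 (agency's 54 disregarded) ≥ 54 — meets.
  All elements met. The burden passes to the agency.
Stage III.2 (agency, a more-likely-than-not showing, weight is at least 54): (g) 51 (contractor's 59 disregarded) < 54 — fails.
  Not every element is met, so the agency fails to carry Stage III.2.
The analysis ends at Stage III.2; the contractor prevails on this issue.
Per-issue: Issue I → contractor; Issue II → agency; Issue III → contractor. The contractor must prevail on a majority of issues; overall, the contractor prevails.

contractor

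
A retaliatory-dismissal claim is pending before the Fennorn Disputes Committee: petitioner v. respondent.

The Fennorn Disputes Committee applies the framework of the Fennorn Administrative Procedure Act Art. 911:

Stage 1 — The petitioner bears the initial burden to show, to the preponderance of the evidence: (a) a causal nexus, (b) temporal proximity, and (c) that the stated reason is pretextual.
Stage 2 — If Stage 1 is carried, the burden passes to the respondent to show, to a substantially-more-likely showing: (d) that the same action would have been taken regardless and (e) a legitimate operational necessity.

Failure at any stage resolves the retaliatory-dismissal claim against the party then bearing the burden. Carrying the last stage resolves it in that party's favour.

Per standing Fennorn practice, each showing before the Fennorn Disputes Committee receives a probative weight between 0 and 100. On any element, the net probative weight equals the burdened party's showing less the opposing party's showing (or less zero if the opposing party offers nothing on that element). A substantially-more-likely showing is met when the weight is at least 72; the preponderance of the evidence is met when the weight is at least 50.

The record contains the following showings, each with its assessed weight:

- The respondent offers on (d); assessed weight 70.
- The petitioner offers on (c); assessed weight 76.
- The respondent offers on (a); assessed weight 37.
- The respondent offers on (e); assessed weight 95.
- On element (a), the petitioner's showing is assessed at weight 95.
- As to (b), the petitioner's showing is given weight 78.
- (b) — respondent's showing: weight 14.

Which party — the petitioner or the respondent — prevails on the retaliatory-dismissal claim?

At Stage 1 the petitioner must meet the preponderance of the evidence (weight is at least 50): on (a) the weight is 95 less the opposing 37 gives net 58, which does reach 50, so (a) meets the standard; on (b) the weight is 78 less the opposing 14 gives net 64, which does reach 50, so (b) meets the standard; on (c) the weight is 76, ≥ 50, so (c) meets the standard.
  Stage 1 carried; the burden shifts to the respondent.
At Stage 2 the respondent must meet a substantially-more-likely showing (weight is at least 72): on (d) the weight is 70, which does not reach 72, so (d) does not meet the standard; on (e) the weight is 95, ≥ 72, so (e) meets the standard.
  Not every element is met, so the respondent fails to carry Stage 2.
The petitioner prevails.

petitioner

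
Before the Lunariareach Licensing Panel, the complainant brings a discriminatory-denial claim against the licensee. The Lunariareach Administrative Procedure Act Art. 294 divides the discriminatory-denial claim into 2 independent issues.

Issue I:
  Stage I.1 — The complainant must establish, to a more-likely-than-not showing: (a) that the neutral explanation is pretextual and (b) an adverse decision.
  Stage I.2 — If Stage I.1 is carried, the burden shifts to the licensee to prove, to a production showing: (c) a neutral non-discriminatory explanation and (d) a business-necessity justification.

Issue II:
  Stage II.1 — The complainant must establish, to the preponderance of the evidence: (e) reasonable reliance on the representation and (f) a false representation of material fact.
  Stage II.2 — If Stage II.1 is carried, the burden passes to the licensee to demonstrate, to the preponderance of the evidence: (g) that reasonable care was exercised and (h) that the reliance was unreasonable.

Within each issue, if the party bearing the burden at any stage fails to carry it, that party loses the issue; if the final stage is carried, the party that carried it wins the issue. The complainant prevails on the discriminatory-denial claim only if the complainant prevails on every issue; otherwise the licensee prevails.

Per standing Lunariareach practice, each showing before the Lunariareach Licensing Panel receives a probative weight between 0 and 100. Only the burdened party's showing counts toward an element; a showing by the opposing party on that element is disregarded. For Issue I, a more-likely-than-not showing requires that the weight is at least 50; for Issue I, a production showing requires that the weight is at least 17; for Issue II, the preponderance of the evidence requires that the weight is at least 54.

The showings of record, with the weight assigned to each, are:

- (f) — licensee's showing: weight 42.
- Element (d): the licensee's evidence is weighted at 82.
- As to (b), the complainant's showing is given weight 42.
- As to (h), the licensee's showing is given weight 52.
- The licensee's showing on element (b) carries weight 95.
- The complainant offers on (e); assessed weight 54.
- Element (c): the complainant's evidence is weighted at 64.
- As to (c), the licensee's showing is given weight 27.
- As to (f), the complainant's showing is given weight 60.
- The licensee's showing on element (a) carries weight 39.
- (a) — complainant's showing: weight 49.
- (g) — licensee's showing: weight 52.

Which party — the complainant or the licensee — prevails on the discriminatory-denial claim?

licensee

— Issue I —
Stage I.1 — burden on complainant; standard: a more-likely-than-not showing (weight is at least 50).
    (a): 49 (licensee's 39 disregarded) < 50 [not met]
    (b): 42 (licensee's 95 disregarded) < 50 [not met]
  Stage I.1 not carried; the complainant fails its burden.
The licensee prevails on this issue.
— Issue II —
Stage II.1 — burden on complainant; standard: the preponderance of the evidence (weight is at least 54).
    (e): 54 ≥ 54 [met]
    (f): 60 (licensee's 42 disregarded) ≥ 54 [met]
  Stage II.1 carried; the burden shifts to the licensee.
Stage II.2 — burden on licensee; standard: the preponderance of the evidence (weight is at least 54).
    (g): 52 < 54 [not met]
    (h): 52 < 54 [not met]
  The licensee does not carry Stage II.2.
The complainant prevails on this issue.
Per-issue: Issue I → licensee; Issue II → complainant. The complainant must prevail on every issue; overall, the licensee prevails.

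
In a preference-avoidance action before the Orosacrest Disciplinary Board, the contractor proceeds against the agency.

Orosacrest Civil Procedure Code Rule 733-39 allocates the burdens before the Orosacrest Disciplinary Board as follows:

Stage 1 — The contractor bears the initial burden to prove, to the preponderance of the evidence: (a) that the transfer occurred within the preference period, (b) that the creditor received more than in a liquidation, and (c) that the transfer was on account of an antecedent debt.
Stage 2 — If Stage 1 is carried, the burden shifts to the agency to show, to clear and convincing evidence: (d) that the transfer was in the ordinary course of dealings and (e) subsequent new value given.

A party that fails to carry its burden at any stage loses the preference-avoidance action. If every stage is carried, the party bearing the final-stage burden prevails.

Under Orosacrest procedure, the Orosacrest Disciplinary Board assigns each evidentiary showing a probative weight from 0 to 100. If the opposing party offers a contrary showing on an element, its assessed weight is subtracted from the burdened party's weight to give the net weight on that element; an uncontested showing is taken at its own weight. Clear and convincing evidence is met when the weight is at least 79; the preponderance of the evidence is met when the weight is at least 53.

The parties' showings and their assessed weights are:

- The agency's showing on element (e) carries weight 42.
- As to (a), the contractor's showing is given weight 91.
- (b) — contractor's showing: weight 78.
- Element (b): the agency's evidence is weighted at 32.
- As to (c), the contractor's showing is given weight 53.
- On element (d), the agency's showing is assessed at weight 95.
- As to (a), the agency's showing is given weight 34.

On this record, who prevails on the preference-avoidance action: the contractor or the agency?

agency

Stage 1 (contractor, the preponderance of the evidence, weight is at least 53): (a) net 91−34=57 ≥ 53 — meets; (b) net 78−32=46 < 53 — fails; (c) 53 ≥ 53 — meets.
  Stage 1 not carried; the contractor fails its burden.
So the agency prevails.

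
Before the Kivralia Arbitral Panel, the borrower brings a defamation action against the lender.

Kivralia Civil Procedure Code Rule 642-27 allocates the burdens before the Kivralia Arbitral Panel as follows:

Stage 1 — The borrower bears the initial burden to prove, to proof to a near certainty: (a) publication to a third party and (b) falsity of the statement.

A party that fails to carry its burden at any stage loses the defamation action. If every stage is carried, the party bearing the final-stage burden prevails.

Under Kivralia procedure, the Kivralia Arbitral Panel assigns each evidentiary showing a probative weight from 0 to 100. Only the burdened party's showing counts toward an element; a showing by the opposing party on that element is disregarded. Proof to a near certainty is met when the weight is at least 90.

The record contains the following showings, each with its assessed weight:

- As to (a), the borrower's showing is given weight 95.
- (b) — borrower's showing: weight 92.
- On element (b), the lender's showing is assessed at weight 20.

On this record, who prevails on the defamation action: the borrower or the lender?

borrower

Stage 1 (borrower, proof to a near certainty, weight is at least 90): (a) 95 ≥ 90 — meets; (b) 92 (lender's 20 disregarded) ≥ 90 — meets.
  Stage 1 carried; the final stage is satisfied.
With every stage satisfied, the borrower prevails.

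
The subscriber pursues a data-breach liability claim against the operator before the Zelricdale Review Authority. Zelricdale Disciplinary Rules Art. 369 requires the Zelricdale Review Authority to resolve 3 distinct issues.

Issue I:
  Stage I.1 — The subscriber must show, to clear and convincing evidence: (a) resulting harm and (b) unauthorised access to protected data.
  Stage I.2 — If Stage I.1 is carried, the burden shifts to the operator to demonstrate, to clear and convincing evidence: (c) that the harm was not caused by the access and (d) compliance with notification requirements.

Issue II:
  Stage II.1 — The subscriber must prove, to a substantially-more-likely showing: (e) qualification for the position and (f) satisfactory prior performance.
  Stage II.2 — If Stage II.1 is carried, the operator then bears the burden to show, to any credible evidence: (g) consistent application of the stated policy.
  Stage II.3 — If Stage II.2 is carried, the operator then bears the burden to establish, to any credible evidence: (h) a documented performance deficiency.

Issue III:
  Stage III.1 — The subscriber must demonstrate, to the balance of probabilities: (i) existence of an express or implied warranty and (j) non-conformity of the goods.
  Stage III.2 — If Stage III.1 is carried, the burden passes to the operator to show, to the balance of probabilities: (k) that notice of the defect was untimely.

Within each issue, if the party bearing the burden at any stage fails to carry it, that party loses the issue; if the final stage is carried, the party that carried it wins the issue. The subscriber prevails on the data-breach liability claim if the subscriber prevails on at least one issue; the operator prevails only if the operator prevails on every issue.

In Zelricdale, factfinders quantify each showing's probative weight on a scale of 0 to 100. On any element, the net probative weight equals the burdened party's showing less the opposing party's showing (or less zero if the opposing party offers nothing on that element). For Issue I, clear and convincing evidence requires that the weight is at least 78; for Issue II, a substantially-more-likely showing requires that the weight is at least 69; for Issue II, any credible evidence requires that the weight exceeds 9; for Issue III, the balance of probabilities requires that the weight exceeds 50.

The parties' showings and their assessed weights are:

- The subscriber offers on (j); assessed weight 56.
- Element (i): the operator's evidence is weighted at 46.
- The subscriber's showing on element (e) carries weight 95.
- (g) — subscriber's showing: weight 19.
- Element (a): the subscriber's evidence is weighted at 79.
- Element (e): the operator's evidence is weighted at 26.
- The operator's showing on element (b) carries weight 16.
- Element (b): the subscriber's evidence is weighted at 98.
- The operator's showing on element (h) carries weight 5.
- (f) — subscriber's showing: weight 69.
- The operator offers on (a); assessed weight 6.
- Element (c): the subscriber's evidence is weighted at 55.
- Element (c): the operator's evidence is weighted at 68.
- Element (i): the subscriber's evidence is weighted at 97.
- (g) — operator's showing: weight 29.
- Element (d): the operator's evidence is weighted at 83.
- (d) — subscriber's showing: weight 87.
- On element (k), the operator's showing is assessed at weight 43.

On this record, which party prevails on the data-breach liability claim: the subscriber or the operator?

— Issue I —
Stage I.1 — burden on subscriber; standard: clear and convincing evidence (weight is at least 78).
    (a): 79 − 6 = 73 < 78 [not met]
    (b): 98 − 16 = 82 ≥ 78 [met]
  Stage I.1 not carried; the subscriber fails its burden.
The operator prevails on this issue.
— Issue II —
At Stage II.1 the subscriber must meet a substantially-more-likely showing (weight is at least 69): on (e) the weight is 95 less the opposing 26 gives net 69, ≥ 69, so (e) meets the standard; on (f) the weight is 69, which does reach 69, so (f) meets the standard.
  Stage II.1 is satisfied; the onus moves to the operator.
At Stage II.2 the operator must meet any credible evidence (weight exceeds 9): on (g) the weight is 29 less the opposing 19 gives net 10, which does exceed 9, so (g) meets the standard.
  Stage II.2 is satisfied; the operator continues to bear the burden.
At Stage II.3 the operator must meet any credible evidence (weight exceeds 9): on (h) the weight is 5, which does not exceed 9, so (h) does not meet the standard.
  The operator does not carry Stage II.3.
So the subscriber prevails on this issue.
— Issue III —
Stage III.1 (subscriber, the balance of probabilities, weight exceeds 50): (i) net 97−46=51 > 50 — meets; (j) 56 > 50 — meets.
  The subscriber carries Stage III.1; the operator now bears the burden.
Stage III.2 (operator, the balance of probabilities, weight exceeds 50): (k) 43 ≤ 50 — fails.
  Stage III.2 not carried; the operator fails its burden.
The analysis ends at Stage III.2; the subscriber prevails on this issue.
Per-issue: Issue I → operator; Issue II → subscriber; Issue III → subscriber. The subscriber must prevail on at least one issue; overall, the subscriber prevails.

subscriber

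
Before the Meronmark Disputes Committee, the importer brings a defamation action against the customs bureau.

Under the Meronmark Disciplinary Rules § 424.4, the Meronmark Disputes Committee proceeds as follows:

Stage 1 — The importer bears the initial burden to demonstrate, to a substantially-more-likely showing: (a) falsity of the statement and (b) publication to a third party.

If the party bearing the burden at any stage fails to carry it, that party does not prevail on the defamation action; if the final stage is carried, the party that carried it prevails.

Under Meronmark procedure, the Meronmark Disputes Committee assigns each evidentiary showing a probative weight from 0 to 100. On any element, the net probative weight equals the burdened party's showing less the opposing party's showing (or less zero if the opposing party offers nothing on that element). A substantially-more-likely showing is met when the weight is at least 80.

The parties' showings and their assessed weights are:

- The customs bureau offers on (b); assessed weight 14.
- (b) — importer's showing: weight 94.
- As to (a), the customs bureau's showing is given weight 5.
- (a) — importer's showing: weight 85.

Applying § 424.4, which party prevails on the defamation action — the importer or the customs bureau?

At Stage 1 the importer must meet a substantially-more-likely showing (weight is at least 80): on (a) the weight is 85 less the opposing 5 gives net 80, which does reach 80, so (a) meets the standard; on (b) the weight is 94 less the opposing 14 gives net 80, which does reach 80, so (b) meets the standard.
  All elements met at the final stage.
All stages carried — the importer prevails.

importer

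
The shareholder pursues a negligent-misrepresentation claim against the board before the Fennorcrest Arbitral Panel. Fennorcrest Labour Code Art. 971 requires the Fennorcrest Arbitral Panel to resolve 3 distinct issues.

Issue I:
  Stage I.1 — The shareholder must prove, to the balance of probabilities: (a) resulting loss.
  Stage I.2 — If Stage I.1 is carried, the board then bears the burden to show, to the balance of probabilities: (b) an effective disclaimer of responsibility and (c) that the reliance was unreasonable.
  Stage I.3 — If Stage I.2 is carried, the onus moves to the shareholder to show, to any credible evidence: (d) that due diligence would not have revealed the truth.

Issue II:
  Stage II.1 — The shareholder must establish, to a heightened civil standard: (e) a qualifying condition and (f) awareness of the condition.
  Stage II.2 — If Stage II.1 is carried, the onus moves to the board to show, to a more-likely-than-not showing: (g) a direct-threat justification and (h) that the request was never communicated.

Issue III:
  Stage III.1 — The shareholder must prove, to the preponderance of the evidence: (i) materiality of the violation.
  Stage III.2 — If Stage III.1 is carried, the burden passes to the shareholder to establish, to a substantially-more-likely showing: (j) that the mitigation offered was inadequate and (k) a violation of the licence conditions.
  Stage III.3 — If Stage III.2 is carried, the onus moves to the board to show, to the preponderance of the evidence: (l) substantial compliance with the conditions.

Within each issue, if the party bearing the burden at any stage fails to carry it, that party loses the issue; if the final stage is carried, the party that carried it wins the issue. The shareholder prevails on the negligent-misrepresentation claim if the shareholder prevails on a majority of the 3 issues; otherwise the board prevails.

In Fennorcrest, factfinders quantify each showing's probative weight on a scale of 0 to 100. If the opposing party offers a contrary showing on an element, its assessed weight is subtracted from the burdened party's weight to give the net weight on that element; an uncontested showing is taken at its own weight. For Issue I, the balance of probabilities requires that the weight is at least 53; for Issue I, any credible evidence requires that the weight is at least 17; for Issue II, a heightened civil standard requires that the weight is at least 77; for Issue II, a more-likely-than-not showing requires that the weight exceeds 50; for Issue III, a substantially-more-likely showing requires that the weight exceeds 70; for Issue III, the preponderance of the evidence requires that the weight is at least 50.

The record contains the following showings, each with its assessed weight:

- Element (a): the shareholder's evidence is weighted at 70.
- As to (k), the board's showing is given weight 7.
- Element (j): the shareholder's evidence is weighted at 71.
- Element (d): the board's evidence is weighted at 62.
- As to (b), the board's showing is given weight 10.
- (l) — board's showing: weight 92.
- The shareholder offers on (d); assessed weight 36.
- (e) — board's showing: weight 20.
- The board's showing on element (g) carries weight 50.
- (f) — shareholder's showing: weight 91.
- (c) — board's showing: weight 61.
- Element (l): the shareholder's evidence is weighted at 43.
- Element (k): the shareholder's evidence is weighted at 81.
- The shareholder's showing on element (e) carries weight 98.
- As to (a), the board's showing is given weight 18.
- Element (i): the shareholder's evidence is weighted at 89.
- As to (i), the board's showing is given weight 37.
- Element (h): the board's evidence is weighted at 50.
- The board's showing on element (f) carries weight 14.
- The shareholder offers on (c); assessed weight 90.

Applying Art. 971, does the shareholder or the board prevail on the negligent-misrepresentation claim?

— Issue I —
Stage I.1 (shareholder, the balance of probabilities, weight is at least 53): (a) net 70−18=52 < 53 — fails.
  The shareholder does not carry Stage I.1.
So the board prevails on this issue.
— Issue II —
Stage II.1 — burden on shareholder; standard: a heightened civil standard (weight is at least 77).
    (e): 98 − 20 = 78 ≥ 77 [met]
    (f): 91 − 14 = 77 ≥ 77 [met]
  All elements met. The burden passes to the board.
Stage II.2 — burden on board; standard: a more-likely-than-not showing (weight exceeds 50).
    (g): 50 ≤ 50 [not met]
    (h): 50 ≤ 50 [not met]
  The board does not carry Stage II.2.
The shareholder prevails on this issue.
— Issue III —
At Stage III.1 the shareholder must meet the preponderance of the evidence (weight is at least 50): on (i) the weight is 89 less the opposing 37 gives net 52, which does reach 50, so (i) meets the standard.
  All elements met. The shareholder retains the burden for Stage III.2.
At Stage III.2 the shareholder must meet a substantially-more-likely showing (weight exceeds 70): on (j) the weight is 71, which does exceed 70, so (j) meets the standard; on (k) the weight is 81 less the opposing 7 gives net 74, > 70, so (k) meets the standard.
  Stage III.2 is satisfied; the onus moves to the board.
At Stage III.3 the board must meet the preponderance of the evidence (weight is at least 50): on (l) the weight is 92 less the opposing 43 gives net 49, which does not reach 50, so (l) does not meet the standard.
  The board does not carry Stage III.3.
So the shareholder prevails on this issue.
Per-issue: Issue I → board; Issue II → shareholder; Issue III → shareholder. The shareholder must prevail on a majority of issues; overall, the shareholder prevails.

shareholder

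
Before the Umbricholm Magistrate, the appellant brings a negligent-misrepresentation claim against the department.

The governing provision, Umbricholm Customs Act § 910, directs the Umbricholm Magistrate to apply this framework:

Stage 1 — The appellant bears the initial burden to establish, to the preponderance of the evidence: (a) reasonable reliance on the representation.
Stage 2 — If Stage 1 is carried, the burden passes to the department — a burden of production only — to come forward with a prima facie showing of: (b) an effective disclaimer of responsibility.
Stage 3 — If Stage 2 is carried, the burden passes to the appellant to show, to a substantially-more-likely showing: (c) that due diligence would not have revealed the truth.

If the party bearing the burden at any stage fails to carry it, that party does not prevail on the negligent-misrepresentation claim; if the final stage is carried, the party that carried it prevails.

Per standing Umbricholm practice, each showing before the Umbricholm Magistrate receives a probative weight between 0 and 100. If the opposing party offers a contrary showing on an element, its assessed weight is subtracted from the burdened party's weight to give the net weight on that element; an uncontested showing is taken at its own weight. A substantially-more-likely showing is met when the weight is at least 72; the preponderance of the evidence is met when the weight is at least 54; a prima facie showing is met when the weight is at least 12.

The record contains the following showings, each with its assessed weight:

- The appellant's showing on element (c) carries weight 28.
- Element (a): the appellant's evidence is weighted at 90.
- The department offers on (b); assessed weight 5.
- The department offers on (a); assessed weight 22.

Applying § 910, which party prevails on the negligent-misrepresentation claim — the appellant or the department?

Stage 1 (appellant, the preponderance of the evidence, weight is at least 54): (a) net 90−22=68 ≥ 54 — meets.
  All elements met. The burden passes to the department.
Stage 2 (department, a prima facie showing, weight is at least 12): (b) 5 < 12 — fails.
  Stage 2 not carried; the department fails its burden.
The analysis ends at Stage 2; the appellant prevails.

appellant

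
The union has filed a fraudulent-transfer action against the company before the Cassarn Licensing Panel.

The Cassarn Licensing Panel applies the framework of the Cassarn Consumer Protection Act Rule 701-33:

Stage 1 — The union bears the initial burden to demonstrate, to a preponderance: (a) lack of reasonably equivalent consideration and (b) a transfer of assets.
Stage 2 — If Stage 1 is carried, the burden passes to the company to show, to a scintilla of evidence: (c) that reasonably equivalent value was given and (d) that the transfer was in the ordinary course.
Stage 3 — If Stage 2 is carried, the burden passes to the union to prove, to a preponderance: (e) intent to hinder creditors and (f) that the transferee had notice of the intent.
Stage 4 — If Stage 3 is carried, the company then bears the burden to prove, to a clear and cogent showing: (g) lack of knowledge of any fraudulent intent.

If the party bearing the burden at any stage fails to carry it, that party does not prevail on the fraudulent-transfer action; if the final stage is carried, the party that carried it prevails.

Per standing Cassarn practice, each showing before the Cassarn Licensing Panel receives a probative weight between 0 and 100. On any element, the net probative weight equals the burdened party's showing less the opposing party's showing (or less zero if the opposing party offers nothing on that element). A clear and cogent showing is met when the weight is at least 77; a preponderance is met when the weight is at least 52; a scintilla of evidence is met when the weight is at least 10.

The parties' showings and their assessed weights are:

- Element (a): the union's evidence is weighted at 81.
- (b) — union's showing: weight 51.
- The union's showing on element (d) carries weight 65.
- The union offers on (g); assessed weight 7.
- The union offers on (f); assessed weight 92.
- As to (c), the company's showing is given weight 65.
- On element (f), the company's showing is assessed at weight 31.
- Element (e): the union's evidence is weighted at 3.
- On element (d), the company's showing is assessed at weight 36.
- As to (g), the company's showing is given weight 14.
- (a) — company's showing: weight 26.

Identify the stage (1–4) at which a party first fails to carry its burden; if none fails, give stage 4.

stage 1

Stage 1 (union, a preponderance, weight is at least 52): (a) net 81−26=55 ≥ 52 — meets; (b) 51 < 52 — fails.
  Not every element is met, so the union fails to carry Stage 1.
So the company prevails.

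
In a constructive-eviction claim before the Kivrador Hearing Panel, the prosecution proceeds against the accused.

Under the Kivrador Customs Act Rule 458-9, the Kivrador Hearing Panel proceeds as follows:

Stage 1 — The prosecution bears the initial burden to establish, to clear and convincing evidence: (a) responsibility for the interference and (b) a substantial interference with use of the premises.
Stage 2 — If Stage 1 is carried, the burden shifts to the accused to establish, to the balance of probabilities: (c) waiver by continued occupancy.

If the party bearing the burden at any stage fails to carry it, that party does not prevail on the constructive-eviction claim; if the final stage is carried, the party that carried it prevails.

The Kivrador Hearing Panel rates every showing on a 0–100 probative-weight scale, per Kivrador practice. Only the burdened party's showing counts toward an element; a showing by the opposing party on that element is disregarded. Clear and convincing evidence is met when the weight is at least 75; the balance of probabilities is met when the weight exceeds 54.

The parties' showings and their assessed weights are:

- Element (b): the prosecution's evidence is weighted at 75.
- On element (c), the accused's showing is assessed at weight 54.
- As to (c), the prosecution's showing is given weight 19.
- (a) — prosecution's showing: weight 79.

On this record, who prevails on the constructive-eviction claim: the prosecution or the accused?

prosecution

At Stage 1 the prosecution must meet clear and convincing evidence (weight is at least 75): on (a) the weight is 79, ≥ 75, so (a) meets the standard; on (b) the weight is 75, which does reach 75, so (b) meets the standard.
  Stage 1 carried; the burden shifts to the accused.
At Stage 2 the accused must meet the balance of probabilities (weight exceeds 54): on (c) the weight is 54 (the prosecution's 19 is given no effect), which does not exceed 54, so (c) does not meet the standard.
  The accused does not carry Stage 2.
The analysis ends at Stage 2; the prosecution prevails.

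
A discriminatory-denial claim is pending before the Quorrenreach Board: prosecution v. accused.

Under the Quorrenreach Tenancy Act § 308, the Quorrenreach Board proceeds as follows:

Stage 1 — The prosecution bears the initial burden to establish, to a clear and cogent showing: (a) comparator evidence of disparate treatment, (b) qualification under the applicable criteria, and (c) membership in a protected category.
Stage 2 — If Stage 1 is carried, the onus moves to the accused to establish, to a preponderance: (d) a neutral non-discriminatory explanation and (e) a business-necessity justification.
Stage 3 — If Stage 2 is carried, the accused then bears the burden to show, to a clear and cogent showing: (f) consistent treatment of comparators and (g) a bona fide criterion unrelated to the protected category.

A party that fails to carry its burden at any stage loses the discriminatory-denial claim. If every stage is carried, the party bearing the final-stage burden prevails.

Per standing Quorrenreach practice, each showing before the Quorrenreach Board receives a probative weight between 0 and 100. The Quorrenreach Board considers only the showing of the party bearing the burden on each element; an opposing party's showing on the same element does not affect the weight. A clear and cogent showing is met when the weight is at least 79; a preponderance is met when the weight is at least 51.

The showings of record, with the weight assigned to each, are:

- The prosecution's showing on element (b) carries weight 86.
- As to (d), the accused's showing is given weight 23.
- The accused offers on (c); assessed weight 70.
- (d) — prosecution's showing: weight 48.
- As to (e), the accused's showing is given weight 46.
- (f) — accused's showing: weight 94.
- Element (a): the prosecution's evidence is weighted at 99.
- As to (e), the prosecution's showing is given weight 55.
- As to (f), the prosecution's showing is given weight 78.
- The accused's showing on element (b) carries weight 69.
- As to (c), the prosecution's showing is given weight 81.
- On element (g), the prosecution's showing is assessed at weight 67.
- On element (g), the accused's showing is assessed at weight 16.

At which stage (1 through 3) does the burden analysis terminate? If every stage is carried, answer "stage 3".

stage 2

Stage 1 — burden on prosecution; standard: a clear and cogent showing (weight is at least 79).
    (a): 99 ≥ 79 [met]
    (b): 86 (accused's 69 disregarded) ≥ 79 [met]
    (c): 81 (accused's 70 disregarded) ≥ 79 [met]
  All elements met. The burden passes to the accused.
Stage 2 — burden on accused; standard: a preponderance (weight is at least 51).
    (d): 23 (prosecution's 48 disregarded) < 51 [not met]
    (e): 46 (prosecution's 55 disregarded) < 51 [not met]
  Stage 2 not carried; the accused fails its burden.
So the prosecution prevails.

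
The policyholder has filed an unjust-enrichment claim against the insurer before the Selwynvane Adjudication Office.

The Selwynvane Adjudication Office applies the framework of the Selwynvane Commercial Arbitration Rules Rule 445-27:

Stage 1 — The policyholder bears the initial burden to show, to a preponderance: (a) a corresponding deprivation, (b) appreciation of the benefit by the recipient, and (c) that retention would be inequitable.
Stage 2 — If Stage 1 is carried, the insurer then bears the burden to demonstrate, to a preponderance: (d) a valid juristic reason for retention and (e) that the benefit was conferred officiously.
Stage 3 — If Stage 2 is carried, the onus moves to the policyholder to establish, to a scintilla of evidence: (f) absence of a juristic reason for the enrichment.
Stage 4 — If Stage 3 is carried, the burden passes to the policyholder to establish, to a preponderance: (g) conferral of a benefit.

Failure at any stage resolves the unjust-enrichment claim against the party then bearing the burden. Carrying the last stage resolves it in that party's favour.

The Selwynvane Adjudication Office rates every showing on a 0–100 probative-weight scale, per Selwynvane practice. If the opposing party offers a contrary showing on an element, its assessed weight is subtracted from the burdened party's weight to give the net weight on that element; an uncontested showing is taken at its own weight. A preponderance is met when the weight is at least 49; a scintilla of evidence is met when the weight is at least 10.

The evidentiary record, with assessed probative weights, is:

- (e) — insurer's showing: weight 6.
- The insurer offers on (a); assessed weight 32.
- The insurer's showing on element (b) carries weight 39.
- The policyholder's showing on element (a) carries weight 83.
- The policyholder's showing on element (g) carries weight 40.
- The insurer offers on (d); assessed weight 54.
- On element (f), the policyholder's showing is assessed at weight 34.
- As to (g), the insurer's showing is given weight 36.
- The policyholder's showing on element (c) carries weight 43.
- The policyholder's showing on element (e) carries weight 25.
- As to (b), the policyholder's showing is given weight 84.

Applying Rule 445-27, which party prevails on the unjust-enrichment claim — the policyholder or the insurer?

insurer

At Stage 1 the policyholder must meet a preponderance (weight is at least 49): on (a) the weight is 83 less the opposing 32 gives net 51, ≥ 49, so (a) meets the standard; on (b) the weight is 84 less the opposing 39 gives net 45, < 49, so (b) does not meet the standard; on (c) the weight is 43, which does not reach 49, so (c) does not meet the standard.
  Stage 1 not carried; the policyholder fails its burden.
The analysis ends at Stage 1; the insurer prevails.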